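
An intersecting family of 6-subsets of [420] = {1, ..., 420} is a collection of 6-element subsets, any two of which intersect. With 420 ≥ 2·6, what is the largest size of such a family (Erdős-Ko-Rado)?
max |F| = C(419, 5) = 105071889208

Erdős-Ko-Rado (1961): when n ≥ 2k, max |F| = C(n−1, k−1). The bound is attained by the star {A : i ∈ A} for any fixed i ∈ [n]. Here C(420−1, 6−1) = C(419, 5) = 105071889208.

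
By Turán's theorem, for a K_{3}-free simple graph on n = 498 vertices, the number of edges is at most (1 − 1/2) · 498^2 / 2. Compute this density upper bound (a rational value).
Turán density bound = (1/2) · 498^2/2 = 62001

Turán's theorem: ex(n, K_{r+1}) is achieved by the complete r-partite Turán graph T(n, r) with parts as balanced as possible, and is at most (1 − 1/r) · n^2/2. For r = 2, n = 498: the density bound is (1/2) · 248004/2 = 62001. Since 2 ∣ 498, the Turán graph T(498, 2) has parts of equal size 249, and its edge count e(T(498, 2)) = 62001 attains the density bound exactly.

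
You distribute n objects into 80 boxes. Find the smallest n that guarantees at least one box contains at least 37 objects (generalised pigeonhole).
n = (37 − 1)·80 + 1 = 2881

By the generalised pigeonhole principle, to guarantee some box contains ≥ r objects we need more than (r − 1) · k objects total. Threshold: n = (r − 1) · k + 1. With r = 37 and k = 80: n = 36 · 80 + 1 = 2880 + 1 = 2881. For n = 2880 = 36 · 80, we can put exactly 36 objects in every box, avoiding 37 in any single one — so 2881 is tight.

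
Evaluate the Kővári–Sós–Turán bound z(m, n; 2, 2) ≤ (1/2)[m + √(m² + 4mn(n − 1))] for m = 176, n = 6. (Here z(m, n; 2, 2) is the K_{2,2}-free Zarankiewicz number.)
z(176, 6; 2, 2) ≤ (1/2)[176 + √(176² + 4·176·6·5)] = (1/2)[176 + √52096] = 202.1227

Kővári–Sós–Turán: let r_1, ..., r_176 be the row sums and z = Σ r_i the total number of 1s. Each pair of columns can share at most one row with both entries 1 (else a 2×2 all-ones block appears), so Σ_i C(r_i, 2) ≤ C(6, 2) = 15. By convexity Σ_i C(r_i, 2) ≥ 176·C(z/176, 2) = z(z − 176)/(2·176), giving z² − 176z − 176·6·5 ≤ 0 and hence z ≤ (1/2)[176 + √(30976 + 4·5280)] = (1/2)[176 + √52096] ≈ (1/2)(176 + 228.2455) = 202.1227.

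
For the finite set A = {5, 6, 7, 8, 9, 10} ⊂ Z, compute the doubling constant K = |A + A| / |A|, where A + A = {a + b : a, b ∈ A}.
K = |A + A| / |A| = 11/6

Enumerate A + A = {a + b : a, b ∈ A}. With |A| = 6, there are |A|^2 = 36 ordered sum pairs; collecting distinct values, A + A = {10, 11, 12, 13, 14, 15, 16, 17, 18, 19, 20}, so |A + A| = 11. Thus K = 11/6. Here |A + A| = 2|A| − 1 = 11, the minimum possible — so K = 11/6 is minimal, which holds iff A is an arithmetic progression.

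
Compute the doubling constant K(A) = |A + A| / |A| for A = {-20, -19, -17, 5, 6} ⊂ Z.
K = |A + A| / |A| = 14/5

Enumerate A + A = {a + b : a, b ∈ A}. With |A| = 5, there are |A|^2 = 25 ordered sum pairs; collecting distinct values, A + A = {-40, -39, -38, -37, -36, -34, -15, -14, -13, -12, -11, 10, 11, 12}, so |A + A| = 14. Thus K = 14/5. For comparison, the minimum possible |A + A| over all 5-element sets is 2·5 − 1 = 9 (so min K = 9/5), attained only by arithmetic progressions.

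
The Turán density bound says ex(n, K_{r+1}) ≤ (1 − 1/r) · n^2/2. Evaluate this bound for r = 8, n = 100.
Turán density bound = (7/8) · 100^2/2 = 4375

Turán's theorem: ex(n, K_{r+1}) is achieved by the complete r-partite Turán graph T(n, r) with parts as balanced as possible, and is at most (1 − 1/r) · n^2/2. For r = 8, n = 100: the density bound is (7/8) · 10000/2 = 4375. The integer-valued extremum is e(T(100, 8)) = 4374, which is strictly less than the density bound 4375 since 8 ∤ 100 (the parts of T(100, 8) cannot all be equal).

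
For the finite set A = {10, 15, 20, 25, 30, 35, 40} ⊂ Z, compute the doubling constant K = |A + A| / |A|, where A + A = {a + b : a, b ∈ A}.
K = |A + A| / |A| = 13/7

Enumerate A + A = {a + b : a, b ∈ A}. With |A| = 7, there are |A|^2 = 49 ordered sum pairs; collecting distinct values, A + A = {20, 25, 30, 35, 40, 45, 50, 55, 60, 65, 70, 75, 80}, so |A + A| = 13. Thus K = 13/7. Here |A + A| = 2|A| − 1 = 13, the minimum possible — so K = 13/7 is minimal, which holds iff A is an arithmetic progression.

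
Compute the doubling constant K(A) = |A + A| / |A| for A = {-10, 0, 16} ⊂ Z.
K = |A + A| / |A| = 6/3 = 2

Enumerate A + A = {a + b : a, b ∈ A}. With |A| = 3, there are |A|^2 = 9 ordered sum pairs; collecting distinct values, A + A = {-20, -10, 0, 6, 16, 32}, so |A + A| = 6. Thus K = 6/3 = 2. For comparison, the minimum possible |A + A| over all 3-element sets is 2·3 − 1 = 5 (so min K = 5/3), attained only by arithmetic progressions.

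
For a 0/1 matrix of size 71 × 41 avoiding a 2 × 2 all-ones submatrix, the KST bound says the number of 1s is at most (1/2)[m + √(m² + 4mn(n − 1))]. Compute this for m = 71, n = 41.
z(71, 41; 2, 2) ≤ (1/2)[71 + √(71² + 4·71·41·40)] = (1/2)[71 + √470801] = 378.5747

Kővári–Sós–Turán: let r_1, ..., r_71 be the row sums and z = Σ r_i the total number of 1s. Each pair of columns can share at most one row with both entries 1 (else a 2×2 all-ones block appears), so Σ_i C(r_i, 2) ≤ C(41, 2) = 820. By convexity Σ_i C(r_i, 2) ≥ 71·C(z/71, 2) = z(z − 71)/(2·71), giving z² − 71z − 71·41·40 ≤ 0 and hence z ≤ (1/2)[71 + √(5041 + 4·116440)] = (1/2)[71 + √470801] ≈ (1/2)(71 + 686.1494) = 378.5747.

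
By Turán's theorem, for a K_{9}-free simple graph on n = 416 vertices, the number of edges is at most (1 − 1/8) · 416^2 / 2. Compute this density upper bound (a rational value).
Turán density bound = (7/8) · 416^2/2 = 75712

Turán's theorem: ex(n, K_{r+1}) is achieved by the complete r-partite Turán graph T(n, r) with parts as balanced as possible, and is at most (1 − 1/r) · n^2/2. For r = 8, n = 416: the density bound is (7/8) · 173056/2 = 75712. Since 8 ∣ 416, the Turán graph T(416, 8) has parts of equal size 52, and its edge count e(T(416, 8)) = 75712 attains the density bound exactly.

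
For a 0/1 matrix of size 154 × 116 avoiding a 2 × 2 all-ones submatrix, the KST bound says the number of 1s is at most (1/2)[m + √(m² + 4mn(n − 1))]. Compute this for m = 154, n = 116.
z(154, 116; 2, 2) ≤ (1/2)[154 + √(154² + 4·154·116·115)] = (1/2)[154 + √8241156] = 1512.3707

Kővári–Sós–Turán: let r_1, ..., r_154 be the row sums and z = Σ r_i the total number of 1s. Each pair of columns can share at most one row with both entries 1 (else a 2×2 all-ones block appears), so Σ_i C(r_i, 2) ≤ C(116, 2) = 6670. By convexity Σ_i C(r_i, 2) ≥ 154·C(z/154, 2) = z(z − 154)/(2·154), giving z² − 154z − 154·116·115 ≤ 0 and hence z ≤ (1/2)[154 + √(23716 + 4·2054360)] = (1/2)[154 + √8241156] ≈ (1/2)(154 + 2870.7414) = 1512.3707.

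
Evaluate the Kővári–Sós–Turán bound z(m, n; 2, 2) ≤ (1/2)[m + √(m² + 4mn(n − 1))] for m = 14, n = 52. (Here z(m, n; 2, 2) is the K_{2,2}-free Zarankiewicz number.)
z(14, 52; 2, 2) ≤ (1/2)[14 + √(14² + 4·14·52·51)] = (1/2)[14 + √148708] = 199.8134

Kővári–Sós–Turán: let r_1, ..., r_14 be the row sums and z = Σ r_i the total number of 1s. Each pair of columns can share at most one row with both entries 1 (else a 2×2 all-ones block appears), so Σ_i C(r_i, 2) ≤ C(52, 2) = 1326. By convexity Σ_i C(r_i, 2) ≥ 14·C(z/14, 2) = z(z − 14)/(2·14), giving z² − 14z − 14·52·51 ≤ 0 and hence z ≤ (1/2)[14 + √(196 + 4·37128)] = (1/2)[14 + √148708] ≈ (1/2)(14 + 385.6268) = 199.8134.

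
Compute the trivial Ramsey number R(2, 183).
R(2, 183) = 183

R(2, k) = k for all k ≥ 2: in a 2-colouring of K_k, either some edge is red (a red K_2) or all edges are blue (a blue K_k). And K_{182} coloured all-blue has no blue K_183, so R(2, 183) > 182. Hence R(2, 183) = 183.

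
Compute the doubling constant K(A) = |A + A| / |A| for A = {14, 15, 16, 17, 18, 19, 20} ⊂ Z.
K = |A + A| / |A| = 13/7

Enumerate A + A = {a + b : a, b ∈ A}. With |A| = 7, there are |A|^2 = 49 ordered sum pairs; collecting distinct values, A + A = {28, 29, 30, 31, 32, 33, 34, 35, 36, 37, 38, 39, 40}, so |A + A| = 13. Thus K = 13/7. Here |A + A| = 2|A| − 1 = 13, the minimum possible — so K = 13/7 is minimal, which holds iff A is an arithmetic progression.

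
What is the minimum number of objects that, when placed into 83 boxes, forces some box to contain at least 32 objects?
n = (32 − 1)·83 + 1 = 2574

By the generalised pigeonhole principle, to guarantee some box contains ≥ r objects we need more than (r − 1) · k objects total. Threshold: n = (r − 1) · k + 1. With r = 32 and k = 83: n = 31 · 83 + 1 = 2573 + 1 = 2574. For n = 2573 = 31 · 83, we can put exactly 31 objects in every box, avoiding 32 in any single one — so 2574 is tight.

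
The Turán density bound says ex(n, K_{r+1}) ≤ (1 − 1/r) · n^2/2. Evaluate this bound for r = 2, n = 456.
Turán density bound = (1/2) · 456^2/2 = 51984

Turán's theorem: ex(n, K_{r+1}) is achieved by the complete r-partite Turán graph T(n, r) with parts as balanced as possible, and is at most (1 − 1/r) · n^2/2. For r = 2, n = 456: the density bound is (1/2) · 207936/2 = 51984. Since 2 ∣ 456, the Turán graph T(456, 2) has parts of equal size 228, and its edge count e(T(456, 2)) = 51984 attains the density bound exactly.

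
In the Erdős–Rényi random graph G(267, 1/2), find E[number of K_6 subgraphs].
E[# K_6] = C(267, 6) · (1/2)^C(6, 2) = 475518307726 / 2^15 = 237759153863/16384 ≈ 14511667.105896

For each 6-subset S of vertices (there are C(267, 6) = 475518307726 such S), let X_S = 1 if S induces a K_6 (all C(6, 2) = 15 edges present). Then P(X_S = 1) = (1/2)^15 = 1/32768. By linearity of expectation, E[# K_6] = C(267, 6) · (1/2)^15 = 475518307726 / 32768 = 237759153863/16384 ≈ 14511667.105896.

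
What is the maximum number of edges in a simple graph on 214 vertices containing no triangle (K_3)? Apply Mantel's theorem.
ex(214, K_3) = ⌊214^2/4⌋ = 11449

Mantel (1907): a triangle-free graph on n vertices has at most ⌊n^2/4⌋ edges, with equality for the complete bipartite graph K_{⌊n/2⌋, ⌈n/2⌉}. For n = 214: ⌊214^2/4⌋ = ⌊45796/4⌋ = 11449. The extremal graph is K_{107, 107}, which has 107·107 = 11449 edges.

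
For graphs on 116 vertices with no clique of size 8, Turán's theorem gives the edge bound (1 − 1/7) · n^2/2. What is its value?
Turán density bound = (6/7) · 116^2/2 = 40368/7 ≈ 5766.8571

Turán's theorem: ex(n, K_{r+1}) is achieved by the complete r-partite Turán graph T(n, r) with parts as balanced as possible, and is at most (1 − 1/r) · n^2/2. For r = 7, n = 116: the density bound is (6/7) · 13456/2 = 40368/7 ≈ 5766.8571. The integer-valued extremum is e(T(116, 7)) = 5766, which is strictly less than the density bound 40368/7 since 7 ∤ 116 (the parts of T(116, 7) cannot all be equal).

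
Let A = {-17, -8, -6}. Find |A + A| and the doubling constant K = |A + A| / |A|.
K = |A + A| / |A| = 6/3 = 2

Enumerate A + A = {a + b : a, b ∈ A}. With |A| = 3, there are |A|^2 = 9 ordered sum pairs; collecting distinct values, A + A = {-34, -25, -23, -16, -14, -12}, so |A + A| = 6. Thus K = 6/3 = 2. For comparison, the minimum possible |A + A| over all 3-element sets is 2·3 − 1 = 5 (so min K = 5/3), attained only by arithmetic progressions.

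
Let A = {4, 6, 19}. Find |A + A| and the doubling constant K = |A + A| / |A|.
K = |A + A| / |A| = 6/3 = 2

Enumerate A + A = {a + b : a, b ∈ A}. With |A| = 3, there are |A|^2 = 9 ordered sum pairs; collecting distinct values, A + A = {8, 10, 12, 23, 25, 38}, so |A + A| = 6. Thus K = 6/3 = 2. For comparison, the minimum possible |A + A| over all 3-element sets is 2·3 − 1 = 5 (so min K = 5/3), attained only by arithmetic progressions.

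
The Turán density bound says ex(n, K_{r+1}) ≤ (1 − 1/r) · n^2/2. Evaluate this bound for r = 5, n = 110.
Turán density bound = (4/5) · 110^2/2 = 4840

Turán's theorem: ex(n, K_{r+1}) is achieved by the complete r-partite Turán graph T(n, r) with parts as balanced as possible, and is at most (1 − 1/r) · n^2/2. For r = 5, n = 110: the density bound is (4/5) · 12100/2 = 4840. Since 5 ∣ 110, the Turán graph T(110, 5) has parts of equal size 22, and its edge count e(T(110, 5)) = 4840 attains the density bound exactly.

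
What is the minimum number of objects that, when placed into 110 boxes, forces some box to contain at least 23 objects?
n = (23 − 1)·110 + 1 = 2421

By the generalised pigeonhole principle, to guarantee some box contains ≥ r objects we need more than (r − 1) · k objects total. Threshold: n = (r − 1) · k + 1. With r = 23 and k = 110: n = 22 · 110 + 1 = 2420 + 1 = 2421. For n = 2420 = 22 · 110, we can put exactly 22 objects in every box, avoiding 23 in any single one — so 2421 is tight.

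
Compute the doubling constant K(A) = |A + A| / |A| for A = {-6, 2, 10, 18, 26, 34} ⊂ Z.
K = |A + A| / |A| = 11/6

Enumerate A + A = {a + b : a, b ∈ A}. With |A| = 6, there are |A|^2 = 36 ordered sum pairs; collecting distinct values, A + A = {-12, -4, 4, 12, 20, 28, 36, 44, 52, 60, 68}, so |A + A| = 11. Thus K = 11/6. Here |A + A| = 2|A| − 1 = 11, the minimum possible — so K = 11/6 is minimal, which holds iff A is an arithmetic progression.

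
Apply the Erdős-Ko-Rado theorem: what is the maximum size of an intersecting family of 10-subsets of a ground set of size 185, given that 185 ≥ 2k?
max |F| = C(184, 9) = 546119036427536

Erdős-Ko-Rado (1961): when n ≥ 2k, max |F| = C(n−1, k−1). The bound is attained by the star {A : i ∈ A} for any fixed i ∈ [n]. Here C(185−1, 10−1) = C(184, 9) = 546119036427536.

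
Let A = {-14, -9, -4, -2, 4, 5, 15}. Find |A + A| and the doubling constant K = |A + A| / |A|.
K = |A + A| / |A| = 25/7

Enumerate A + A = {a + b : a, b ∈ A}. With |A| = 7, there are |A|^2 = 49 ordered sum pairs; collecting distinct values, A + A = {-28, -23, -18, -16, -13, -11, -10, -9, -8, -6, -5, -4, 0, 1, 2, 3, 6, 8, 9, 10, 11, 13, 19, 20, 30}, so |A + A| = 25. Thus K = 25/7. For comparison, the minimum possible |A + A| over all 7-element sets is 2·7 − 1 = 13 (so min K = 13/7), attained only by arithmetic progressions.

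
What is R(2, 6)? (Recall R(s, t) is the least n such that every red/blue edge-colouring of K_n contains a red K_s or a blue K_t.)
R(2, 6) = 6

R(2, k) = k for all k ≥ 2: in a 2-colouring of K_k, either some edge is red (a red K_2) or all edges are blue (a blue K_k). And K_{5} coloured all-blue has no blue K_6, so R(2, 6) > 5. Hence R(2, 6) = 6.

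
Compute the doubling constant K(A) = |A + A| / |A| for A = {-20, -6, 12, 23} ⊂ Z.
K = |A + A| / |A| = 10/4 = 5/2

Enumerate A + A = {a + b : a, b ∈ A}. With |A| = 4, there are |A|^2 = 16 ordered sum pairs; collecting distinct values, A + A = {-40, -26, -12, -8, 3, 6, 17, 24, 35, 46}, so |A + A| = 10. Thus K = 10/4 = 5/2. For comparison, the minimum possible |A + A| over all 4-element sets is 2·4 − 1 = 7 (so min K = 7/4), attained only by arithmetic progressions.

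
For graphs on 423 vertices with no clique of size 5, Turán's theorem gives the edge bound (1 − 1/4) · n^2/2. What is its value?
Turán density bound = (3/4) · 423^2/2 = 536787/8 ≈ 67098.375

Turán's theorem: ex(n, K_{r+1}) is achieved by the complete r-partite Turán graph T(n, r) with parts as balanced as possible, and is at most (1 − 1/r) · n^2/2. For r = 4, n = 423: the density bound is (3/4) · 178929/2 = 536787/8 ≈ 67098.375. The integer-valued extremum is e(T(423, 4)) = 67098, which is strictly less than the density bound 536787/8 since 4 ∤ 423 (the parts of T(423, 4) cannot all be equal).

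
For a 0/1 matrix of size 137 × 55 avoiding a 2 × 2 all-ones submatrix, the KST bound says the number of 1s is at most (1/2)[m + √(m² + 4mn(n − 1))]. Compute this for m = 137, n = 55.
z(137, 55; 2, 2) ≤ (1/2)[137 + √(137² + 4·137·55·54)] = (1/2)[137 + √1646329] = 710.0468

Kővári–Sós–Turán: let r_1, ..., r_137 be the row sums and z = Σ r_i the total number of 1s. Each pair of columns can share at most one row with both entries 1 (else a 2×2 all-ones block appears), so Σ_i C(r_i, 2) ≤ C(55, 2) = 1485. By convexity Σ_i C(r_i, 2) ≥ 137·C(z/137, 2) = z(z − 137)/(2·137), giving z² − 137z − 137·55·54 ≤ 0 and hence z ≤ (1/2)[137 + √(18769 + 4·406890)] = (1/2)[137 + √1646329] ≈ (1/2)(137 + 1283.0935) = 710.0468.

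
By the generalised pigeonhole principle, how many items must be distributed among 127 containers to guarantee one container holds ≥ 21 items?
n = (21 − 1)·127 + 1 = 2541

By the generalised pigeonhole principle, to guarantee some box contains ≥ r objects we need more than (r − 1) · k objects total. Threshold: n = (r − 1) · k + 1. With r = 21 and k = 127: n = 20 · 127 + 1 = 2540 + 1 = 2541. For n = 2540 = 20 · 127, we can put exactly 20 objects in every box, avoiding 21 in any single one — so 2541 is tight.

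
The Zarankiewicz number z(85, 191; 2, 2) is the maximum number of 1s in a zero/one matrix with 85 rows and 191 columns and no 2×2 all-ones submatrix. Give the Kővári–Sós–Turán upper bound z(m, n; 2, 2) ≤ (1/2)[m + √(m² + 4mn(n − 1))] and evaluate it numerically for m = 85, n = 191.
z(85, 191; 2, 2) ≤ (1/2)[85 + √(85² + 4·85·191·190)] = (1/2)[85 + √12345825] = 1799.3313

Kővári–Sós–Turán: let r_1, ..., r_85 be the row sums and z = Σ r_i the total number of 1s. Each pair of columns can share at most one row with both entries 1 (else a 2×2 all-ones block appears), so Σ_i C(r_i, 2) ≤ C(191, 2) = 18145. By convexity Σ_i C(r_i, 2) ≥ 85·C(z/85, 2) = z(z − 85)/(2·85), giving z² − 85z − 85·191·190 ≤ 0 and hence z ≤ (1/2)[85 + √(7225 + 4·3084650)] = (1/2)[85 + √12345825] ≈ (1/2)(85 + 3513.6626) = 1799.3313.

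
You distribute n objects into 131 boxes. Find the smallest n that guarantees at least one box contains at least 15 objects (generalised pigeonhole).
n = (15 − 1)·131 + 1 = 1835

By the generalised pigeonhole principle, to guarantee some box contains ≥ r objects we need more than (r − 1) · k objects total. Threshold: n = (r − 1) · k + 1. With r = 15 and k = 131: n = 14 · 131 + 1 = 1834 + 1 = 1835. For n = 1834 = 14 · 131, we can put exactly 14 objects in every box, avoiding 15 in any single one — so 1835 is tight.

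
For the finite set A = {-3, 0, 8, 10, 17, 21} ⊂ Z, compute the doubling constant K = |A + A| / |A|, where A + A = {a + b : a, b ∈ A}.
K = |A + A| / |A| = 20/6 = 10/3

Enumerate A + A = {a + b : a, b ∈ A}. With |A| = 6, there are |A|^2 = 36 ordered sum pairs; collecting distinct values, A + A = {-6, -3, 0, 5, 7, 8, 10, 14, 16, 17, 18, 20, 21, 25, 27, 29, 31, 34, 38, 42}, so |A + A| = 20. Thus K = 20/6 = 10/3. For comparison, the minimum possible |A + A| over all 6-element sets is 2·6 − 1 = 11 (so min K = 11/6), attained only by arithmetic progressions.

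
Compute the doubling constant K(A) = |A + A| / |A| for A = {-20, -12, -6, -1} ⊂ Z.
K = |A + A| / |A| = 10/4 = 5/2

Enumerate A + A = {a + b : a, b ∈ A}. With |A| = 4, there are |A|^2 = 16 ordered sum pairs; collecting distinct values, A + A = {-40, -32, -26, -24, -21, -18, -13, -12, -7, -2}, so |A + A| = 10. Thus K = 10/4 = 5/2. For comparison, the minimum possible |A + A| over all 4-element sets is 2·4 − 1 = 7 (so min K = 7/4), attained only by arithmetic progressions.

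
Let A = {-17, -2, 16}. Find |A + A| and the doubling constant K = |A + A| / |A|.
K = |A + A| / |A| = 6/3 = 2

Enumerate A + A = {a + b : a, b ∈ A}. With |A| = 3, there are |A|^2 = 9 ordered sum pairs; collecting distinct values, A + A = {-34, -19, -4, -1, 14, 32}, so |A + A| = 6. Thus K = 6/3 = 2. For comparison, the minimum possible |A + A| over all 3-element sets is 2·3 − 1 = 5 (so min K = 5/3), attained only by arithmetic progressions.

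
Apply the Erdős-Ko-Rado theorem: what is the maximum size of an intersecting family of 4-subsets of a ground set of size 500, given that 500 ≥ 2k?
max |F| = C(499, 3) = 20584249

Erdős-Ko-Rado (1961): when n ≥ 2k, max |F| = C(n−1, k−1). The bound is attained by the star {A : i ∈ A} for any fixed i ∈ [n]. Here C(500−1, 4−1) = C(499, 3) = 20584249.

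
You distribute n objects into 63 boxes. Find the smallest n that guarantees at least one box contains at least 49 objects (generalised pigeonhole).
n = (49 − 1)·63 + 1 = 3025

By the generalised pigeonhole principle, to guarantee some box contains ≥ r objects we need more than (r − 1) · k objects total. Threshold: n = (r − 1) · k + 1. With r = 49 and k = 63: n = 48 · 63 + 1 = 3024 + 1 = 3025. For n = 3024 = 48 · 63, we can put exactly 48 objects in every box, avoiding 49 in any single one — so 3025 is tight.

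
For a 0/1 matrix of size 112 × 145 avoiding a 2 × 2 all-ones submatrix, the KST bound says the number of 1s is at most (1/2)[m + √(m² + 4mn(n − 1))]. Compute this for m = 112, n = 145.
z(112, 145; 2, 2) ≤ (1/2)[112 + √(112² + 4·112·145·144)] = (1/2)[112 + √9366784] = 1586.2601

Kővári–Sós–Turán: let r_1, ..., r_112 be the row sums and z = Σ r_i the total number of 1s. Each pair of columns can share at most one row with both entries 1 (else a 2×2 all-ones block appears), so Σ_i C(r_i, 2) ≤ C(145, 2) = 10440. By convexity Σ_i C(r_i, 2) ≥ 112·C(z/112, 2) = z(z − 112)/(2·112), giving z² − 112z − 112·145·144 ≤ 0 and hence z ≤ (1/2)[112 + √(12544 + 4·2338560)] = (1/2)[112 + √9366784] ≈ (1/2)(112 + 3060.5202) = 1586.2601.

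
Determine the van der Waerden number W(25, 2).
W(25, 2) = 25 + 1 = 26

A 2-term AP is any pair of integers, so a monochromatic 2-AP exists iff some colour is used at least twice. With 25 colours, the colouring i ↦ i on {1, ..., 25} uses each colour once, avoiding any monochromatic pair, so W(25, 2) > 25. For {1, ..., 26}, pigeonhole forces two integers of the same colour, which form a monochromatic 2-AP. Hence W(25, 2) = 26.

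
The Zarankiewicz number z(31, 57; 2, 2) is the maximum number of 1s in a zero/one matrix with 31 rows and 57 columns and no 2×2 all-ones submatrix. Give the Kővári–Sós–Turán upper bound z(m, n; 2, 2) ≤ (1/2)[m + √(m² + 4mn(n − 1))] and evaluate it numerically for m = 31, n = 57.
z(31, 57; 2, 2) ≤ (1/2)[31 + √(31² + 4·31·57·56)] = (1/2)[31 + √396769] = 330.448

Kővári–Sós–Turán: let r_1, ..., r_31 be the row sums and z = Σ r_i the total number of 1s. Each pair of columns can share at most one row with both entries 1 (else a 2×2 all-ones block appears), so Σ_i C(r_i, 2) ≤ C(57, 2) = 1596. By convexity Σ_i C(r_i, 2) ≥ 31·C(z/31, 2) = z(z − 31)/(2·31), giving z² − 31z − 31·57·56 ≤ 0 and hence z ≤ (1/2)[31 + √(961 + 4·98952)] = (1/2)[31 + √396769] ≈ (1/2)(31 + 629.896) = 330.448.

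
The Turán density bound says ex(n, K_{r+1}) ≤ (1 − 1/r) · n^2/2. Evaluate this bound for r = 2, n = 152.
Turán density bound = (1/2) · 152^2/2 = 5776

Turán's theorem: ex(n, K_{r+1}) is achieved by the complete r-partite Turán graph T(n, r) with parts as balanced as possible, and is at most (1 − 1/r) · n^2/2. For r = 2, n = 152: the density bound is (1/2) · 23104/2 = 5776. Since 2 ∣ 152, the Turán graph T(152, 2) has parts of equal size 76, and its edge count e(T(152, 2)) = 5776 attains the density bound exactly.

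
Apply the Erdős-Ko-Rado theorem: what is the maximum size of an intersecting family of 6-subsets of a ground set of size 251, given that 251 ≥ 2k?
max |F| = C(250, 5) = 7817031300

Erdős-Ko-Rado (1961): when n ≥ 2k, max |F| = C(n−1, k−1). The bound is attained by the star {A : i ∈ A} for any fixed i ∈ [n]. Here C(251−1, 6−1) = C(250, 5) = 7817031300.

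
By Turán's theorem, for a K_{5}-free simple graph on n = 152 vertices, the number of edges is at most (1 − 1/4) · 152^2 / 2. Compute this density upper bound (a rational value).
Turán density bound = (3/4) · 152^2/2 = 8664

Turán's theorem: ex(n, K_{r+1}) is achieved by the complete r-partite Turán graph T(n, r) with parts as balanced as possible, and is at most (1 − 1/r) · n^2/2. For r = 4, n = 152: the density bound is (3/4) · 23104/2 = 8664. Since 4 ∣ 152, the Turán graph T(152, 4) has parts of equal size 38, and its edge count e(T(152, 4)) = 8664 attains the density bound exactly.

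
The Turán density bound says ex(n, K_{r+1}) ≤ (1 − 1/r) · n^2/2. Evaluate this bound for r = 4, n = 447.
Turán density bound = (3/4) · 447^2/2 = 599427/8 ≈ 74928.375

Turán's theorem: ex(n, K_{r+1}) is achieved by the complete r-partite Turán graph T(n, r) with parts as balanced as possible, and is at most (1 − 1/r) · n^2/2. For r = 4, n = 447: the density bound is (3/4) · 199809/2 = 599427/8 ≈ 74928.375. The integer-valued extremum is e(T(447, 4)) = 74928, which is strictly less than the density bound 599427/8 since 4 ∤ 447 (the parts of T(447, 4) cannot all be equal).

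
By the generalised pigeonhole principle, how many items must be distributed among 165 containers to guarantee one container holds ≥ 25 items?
n = (25 − 1)·165 + 1 = 3961

By the generalised pigeonhole principle, to guarantee some box contains ≥ r objects we need more than (r − 1) · k objects total. Threshold: n = (r − 1) · k + 1. With r = 25 and k = 165: n = 24 · 165 + 1 = 3960 + 1 = 3961. For n = 3960 = 24 · 165, we can put exactly 24 objects in every box, avoiding 25 in any single one — so 3961 is tight.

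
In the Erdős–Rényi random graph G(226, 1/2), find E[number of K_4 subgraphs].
E[# K_4] = C(226, 4) · (1/2)^C(4, 2) = 105835800 / 2^6 = 13229475/8 = 1653684.375

For each 4-subset S of vertices (there are C(226, 4) = 105835800 such S), let X_S = 1 if S induces a K_4 (all C(4, 2) = 6 edges present). Then P(X_S = 1) = (1/2)^6 = 1/64. By linearity of expectation, E[# K_4] = C(226, 4) · (1/2)^6 = 105835800 / 64 = 13229475/8 = 1653684.375.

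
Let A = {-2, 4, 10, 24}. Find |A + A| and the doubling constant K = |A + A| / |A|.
K = |A + A| / |A| = 9/4

Enumerate A + A = {a + b : a, b ∈ A}. With |A| = 4, there are |A|^2 = 16 ordered sum pairs; collecting distinct values, A + A = {-4, 2, 8, 14, 20, 22, 28, 34, 48}, so |A + A| = 9. Thus K = 9/4. For comparison, the minimum possible |A + A| over all 4-element sets is 2·4 − 1 = 7 (so min K = 7/4), attained only by arithmetic progressions.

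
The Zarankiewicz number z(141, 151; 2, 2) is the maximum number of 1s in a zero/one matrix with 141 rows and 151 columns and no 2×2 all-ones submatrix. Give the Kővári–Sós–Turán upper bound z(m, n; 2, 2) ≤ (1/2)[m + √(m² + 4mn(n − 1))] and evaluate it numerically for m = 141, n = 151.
z(141, 151; 2, 2) ≤ (1/2)[141 + √(141² + 4·141·151·150)] = (1/2)[141 + √12794481] = 1858.9687

Kővári–Sós–Turán: let r_1, ..., r_141 be the row sums and z = Σ r_i the total number of 1s. Each pair of columns can share at most one row with both entries 1 (else a 2×2 all-ones block appears), so Σ_i C(r_i, 2) ≤ C(151, 2) = 11325. By convexity Σ_i C(r_i, 2) ≥ 141·C(z/141, 2) = z(z − 141)/(2·141), giving z² − 141z − 141·151·150 ≤ 0 and hence z ≤ (1/2)[141 + √(19881 + 4·3193650)] = (1/2)[141 + √12794481] ≈ (1/2)(141 + 3576.9374) = 1858.9687.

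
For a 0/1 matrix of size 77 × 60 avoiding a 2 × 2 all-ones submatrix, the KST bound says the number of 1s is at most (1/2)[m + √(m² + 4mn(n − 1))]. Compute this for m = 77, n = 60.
z(77, 60; 2, 2) ≤ (1/2)[77 + √(77² + 4·77·60·59)] = (1/2)[77 + √1096249] = 562.0096

Kővári–Sós–Turán: let r_1, ..., r_77 be the row sums and z = Σ r_i the total number of 1s. Each pair of columns can share at most one row with both entries 1 (else a 2×2 all-ones block appears), so Σ_i C(r_i, 2) ≤ C(60, 2) = 1770. By convexity Σ_i C(r_i, 2) ≥ 77·C(z/77, 2) = z(z − 77)/(2·77), giving z² − 77z − 77·60·59 ≤ 0 and hence z ≤ (1/2)[77 + √(5929 + 4·272580)] = (1/2)[77 + √1096249] ≈ (1/2)(77 + 1047.0191) = 562.0096.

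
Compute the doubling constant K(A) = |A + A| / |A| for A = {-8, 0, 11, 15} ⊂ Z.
K = |A + A| / |A| = 10/4 = 5/2

Enumerate A + A = {a + b : a, b ∈ A}. With |A| = 4, there are |A|^2 = 16 ordered sum pairs; collecting distinct values, A + A = {-16, -8, 0, 3, 7, 11, 15, 22, 26, 30}, so |A + A| = 10. Thus K = 10/4 = 5/2. For comparison, the minimum possible |A + A| over all 4-element sets is 2·4 − 1 = 7 (so min K = 7/4), attained only by arithmetic progressions.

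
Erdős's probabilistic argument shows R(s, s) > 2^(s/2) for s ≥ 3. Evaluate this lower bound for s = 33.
2^(33/2) = 92681.9; so R(33, 33) > 92681.9

Colour each edge of K_n uniformly at random with red/blue. The expected number of monochromatic K_33 is C(n, 33) · 2 · 2^(−C(33,2)). If C(n, 33) · 2^(1 − C(33,2)) < 1, then with positive probability no monochromatic K_33 exists, so R(33, 33) > n. The standard estimate C(n, 33) ≤ n^33/33! shows this inequality holds whenever n ≤ 2^(33/2) (since 33! · 2^(C(33,2) − 1) > 2^(33^2/2) ≥ n^33). Hence R(33, 33) > 2^(33/2) = 92681.9.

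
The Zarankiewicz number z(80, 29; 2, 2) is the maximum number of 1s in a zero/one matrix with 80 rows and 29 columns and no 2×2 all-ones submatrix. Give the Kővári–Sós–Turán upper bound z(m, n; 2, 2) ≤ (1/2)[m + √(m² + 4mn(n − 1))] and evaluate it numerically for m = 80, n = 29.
z(80, 29; 2, 2) ≤ (1/2)[80 + √(80² + 4·80·29·28)] = (1/2)[80 + √266240] = 297.9922

Kővári–Sós–Turán: let r_1, ..., r_80 be the row sums and z = Σ r_i the total number of 1s. Each pair of columns can share at most one row with both entries 1 (else a 2×2 all-ones block appears), so Σ_i C(r_i, 2) ≤ C(29, 2) = 406. By convexity Σ_i C(r_i, 2) ≥ 80·C(z/80, 2) = z(z − 80)/(2·80), giving z² − 80z − 80·29·28 ≤ 0 and hence z ≤ (1/2)[80 + √(6400 + 4·64960)] = (1/2)[80 + √266240] ≈ (1/2)(80 + 515.9845) = 297.9922.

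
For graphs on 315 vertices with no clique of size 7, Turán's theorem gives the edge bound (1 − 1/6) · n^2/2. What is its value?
Turán density bound = (5/6) · 315^2/2 = 165375/4 ≈ 41343.75

Turán's theorem: ex(n, K_{r+1}) is achieved by the complete r-partite Turán graph T(n, r) with parts as balanced as possible, and is at most (1 − 1/r) · n^2/2. For r = 6, n = 315: the density bound is (5/6) · 99225/2 = 165375/4 ≈ 41343.75. The integer-valued extremum is e(T(315, 6)) = 41343, which is strictly less than the density bound 165375/4 since 6 ∤ 315 (the parts of T(315, 6) cannot all be equal).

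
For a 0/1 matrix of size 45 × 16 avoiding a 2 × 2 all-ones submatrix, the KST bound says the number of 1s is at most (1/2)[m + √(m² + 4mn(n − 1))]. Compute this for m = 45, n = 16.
z(45, 16; 2, 2) ≤ (1/2)[45 + √(45² + 4·45·16·15)] = (1/2)[45 + √45225] = 128.8309

Kővári–Sós–Turán: let r_1, ..., r_45 be the row sums and z = Σ r_i the total number of 1s. Each pair of columns can share at most one row with both entries 1 (else a 2×2 all-ones block appears), so Σ_i C(r_i, 2) ≤ C(16, 2) = 120. By convexity Σ_i C(r_i, 2) ≥ 45·C(z/45, 2) = z(z − 45)/(2·45), giving z² − 45z − 45·16·15 ≤ 0 and hence z ≤ (1/2)[45 + √(2025 + 4·10800)] = (1/2)[45 + √45225] ≈ (1/2)(45 + 212.6617) = 128.8309.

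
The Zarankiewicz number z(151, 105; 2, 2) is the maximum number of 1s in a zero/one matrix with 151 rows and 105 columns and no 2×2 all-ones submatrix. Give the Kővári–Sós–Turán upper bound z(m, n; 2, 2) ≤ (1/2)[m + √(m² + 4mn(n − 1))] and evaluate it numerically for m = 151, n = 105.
z(151, 105; 2, 2) ≤ (1/2)[151 + √(151² + 4·151·105·104)] = (1/2)[151 + √6618481] = 1361.8204

Kővári–Sós–Turán: let r_1, ..., r_151 be the row sums and z = Σ r_i the total number of 1s. Each pair of columns can share at most one row with both entries 1 (else a 2×2 all-ones block appears), so Σ_i C(r_i, 2) ≤ C(105, 2) = 5460. By convexity Σ_i C(r_i, 2) ≥ 151·C(z/151, 2) = z(z − 151)/(2·151), giving z² − 151z − 151·105·104 ≤ 0 and hence z ≤ (1/2)[151 + √(22801 + 4·1648920)] = (1/2)[151 + √6618481] ≈ (1/2)(151 + 2572.6409) = 1361.8204.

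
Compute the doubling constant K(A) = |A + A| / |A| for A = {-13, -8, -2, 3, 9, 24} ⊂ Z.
K = |A + A| / |A| = 18/6 = 3

Enumerate A + A = {a + b : a, b ∈ A}. With |A| = 6, there are |A|^2 = 36 ordered sum pairs; collecting distinct values, A + A = {-26, -21, -16, -15, -10, -5, -4, 1, 6, 7, 11, 12, 16, 18, 22, 27, 33, 48}, so |A + A| = 18. Thus K = 18/6 = 3. For comparison, the minimum possible |A + A| over all 6-element sets is 2·6 − 1 = 11 (so min K = 11/6), attained only by arithmetic progressions.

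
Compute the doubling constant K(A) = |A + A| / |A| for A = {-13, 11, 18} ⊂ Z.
K = |A + A| / |A| = 6/3 = 2

Enumerate A + A = {a + b : a, b ∈ A}. With |A| = 3, there are |A|^2 = 9 ordered sum pairs; collecting distinct values, A + A = {-26, -2, 5, 22, 29, 36}, so |A + A| = 6. Thus K = 6/3 = 2. For comparison, the minimum possible |A + A| over all 3-element sets is 2·3 − 1 = 5 (so min K = 5/3), attained only by arithmetic progressions.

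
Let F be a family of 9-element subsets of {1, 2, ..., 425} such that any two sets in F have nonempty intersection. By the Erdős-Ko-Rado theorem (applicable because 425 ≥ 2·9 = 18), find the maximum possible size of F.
max |F| = C(424, 8) = 24241299508815741

The Erdős-Ko-Rado theorem states: for n ≥ 2k, an intersecting family of k-subsets of an n-element set has size at most C(n − 1, k − 1), with equality for 'star' families {A ⊆ [n] : |A| = k, i ∈ A} (fix an element i). For n = 425, k = 9: C(424, 8) = 24241299508815741.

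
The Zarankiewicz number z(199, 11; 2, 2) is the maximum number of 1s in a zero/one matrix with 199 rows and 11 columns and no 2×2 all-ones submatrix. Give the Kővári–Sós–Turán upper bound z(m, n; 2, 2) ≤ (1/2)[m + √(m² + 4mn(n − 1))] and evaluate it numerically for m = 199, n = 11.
z(199, 11; 2, 2) ≤ (1/2)[199 + √(199² + 4·199·11·10)] = (1/2)[199 + √127161] = 277.7982

Kővári–Sós–Turán: let r_1, ..., r_199 be the row sums and z = Σ r_i the total number of 1s. Each pair of columns can share at most one row with both entries 1 (else a 2×2 all-ones block appears), so Σ_i C(r_i, 2) ≤ C(11, 2) = 55. By convexity Σ_i C(r_i, 2) ≥ 199·C(z/199, 2) = z(z − 199)/(2·199), giving z² − 199z − 199·11·10 ≤ 0 and hence z ≤ (1/2)[199 + √(39601 + 4·21890)] = (1/2)[199 + √127161] ≈ (1/2)(199 + 356.5964) = 277.7982.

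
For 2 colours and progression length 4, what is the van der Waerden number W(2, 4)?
W(2, 4) = 35

This is a classical value, W(2, 4) = 35, established by combining an explicit 2-colouring of {1, ..., 34} with no monochromatic 4-AP (giving the lower bound W(2, 4) > 34) and a finite case analysis / exhaustive computer search showing every 2-colouring of {1, ..., 35} has such an AP.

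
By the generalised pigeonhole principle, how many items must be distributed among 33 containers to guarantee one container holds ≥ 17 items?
n = (17 − 1)·33 + 1 = 529

By the generalised pigeonhole principle, to guarantee some box contains ≥ r objects we need more than (r − 1) · k objects total. Threshold: n = (r − 1) · k + 1. With r = 17 and k = 33: n = 16 · 33 + 1 = 528 + 1 = 529. For n = 528 = 16 · 33, we can put exactly 16 objects in every box, avoiding 17 in any single one — so 529 is tight.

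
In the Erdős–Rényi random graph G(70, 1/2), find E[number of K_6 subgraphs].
E[# K_6] = C(70, 6) · (1/2)^C(6, 2) = 131115985 / 2^15 ≈ 4001.342316

For each 6-subset S of vertices (there are C(70, 6) = 131115985 such S), let X_S = 1 if S induces a K_6 (all C(6, 2) = 15 edges present). Then P(X_S = 1) = (1/2)^15 = 1/32768. By linearity of expectation, E[# K_6] = C(70, 6) · (1/2)^15 = 131115985 / 32768 ≈ 4001.342316.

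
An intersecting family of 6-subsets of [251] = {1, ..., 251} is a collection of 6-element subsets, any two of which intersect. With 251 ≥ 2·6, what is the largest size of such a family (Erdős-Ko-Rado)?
max |F| = C(250, 5) = 7817031300

Erdős-Ko-Rado (1961): when n ≥ 2k, max |F| = C(n−1, k−1). The bound is attained by the star {A : i ∈ A} for any fixed i ∈ [n]. Here C(251−1, 6−1) = C(250, 5) = 7817031300.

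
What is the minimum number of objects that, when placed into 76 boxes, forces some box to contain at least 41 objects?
n = (41 − 1)·76 + 1 = 3041

By the generalised pigeonhole principle, to guarantee some box contains ≥ r objects we need more than (r − 1) · k objects total. Threshold: n = (r − 1) · k + 1. With r = 41 and k = 76: n = 40 · 76 + 1 = 3040 + 1 = 3041. For n = 3040 = 40 · 76, we can put exactly 40 objects in every box, avoiding 41 in any single one — so 3041 is tight.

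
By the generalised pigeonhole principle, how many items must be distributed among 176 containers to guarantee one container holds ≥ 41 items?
n = (41 − 1)·176 + 1 = 7041

By the generalised pigeonhole principle, to guarantee some box contains ≥ r objects we need more than (r − 1) · k objects total. Threshold: n = (r − 1) · k + 1. With r = 41 and k = 176: n = 40 · 176 + 1 = 7040 + 1 = 7041. For n = 7040 = 40 · 176, we can put exactly 40 objects in every box, avoiding 41 in any single one — so 7041 is tight.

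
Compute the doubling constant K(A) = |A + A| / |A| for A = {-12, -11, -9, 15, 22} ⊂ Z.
K = |A + A| / |A| = 15/5 = 3

Enumerate A + A = {a + b : a, b ∈ A}. With |A| = 5, there are |A|^2 = 25 ordered sum pairs; collecting distinct values, A + A = {-24, -23, -22, -21, -20, -18, 3, 4, 6, 10, 11, 13, 30, 37, 44}, so |A + A| = 15. Thus K = 15/5 = 3. For comparison, the minimum possible |A + A| over all 5-element sets is 2·5 − 1 = 9 (so min K = 9/5), attained only by arithmetic progressions.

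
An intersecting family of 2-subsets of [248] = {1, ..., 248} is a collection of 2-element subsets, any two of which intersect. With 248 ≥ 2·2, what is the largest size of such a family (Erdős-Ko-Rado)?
max |F| = C(247, 1) = 247

The Erdős-Ko-Rado theorem states: for n ≥ 2k, an intersecting family of k-subsets of an n-element set has size at most C(n − 1, k − 1), with equality for 'star' families {A ⊆ [n] : |A| = k, i ∈ A} (fix an element i). For n = 248, k = 2: C(247, 1) = 247.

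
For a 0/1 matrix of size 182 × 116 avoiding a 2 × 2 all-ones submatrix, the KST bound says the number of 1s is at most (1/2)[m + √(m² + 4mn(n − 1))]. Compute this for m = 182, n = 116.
z(182, 116; 2, 2) ≤ (1/2)[182 + √(182² + 4·182·116·115)] = (1/2)[182 + √9744644] = 1651.8206

Kővári–Sós–Turán: let r_1, ..., r_182 be the row sums and z = Σ r_i the total number of 1s. Each pair of columns can share at most one row with both entries 1 (else a 2×2 all-ones block appears), so Σ_i C(r_i, 2) ≤ C(116, 2) = 6670. By convexity Σ_i C(r_i, 2) ≥ 182·C(z/182, 2) = z(z − 182)/(2·182), giving z² − 182z − 182·116·115 ≤ 0 and hence z ≤ (1/2)[182 + √(33124 + 4·2427880)] = (1/2)[182 + √9744644] ≈ (1/2)(182 + 3121.6412) = 1651.8206.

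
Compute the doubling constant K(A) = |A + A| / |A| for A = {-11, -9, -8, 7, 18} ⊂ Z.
K = |A + A| / |A| = 15/5 = 3

Enumerate A + A = {a + b : a, b ∈ A}. With |A| = 5, there are |A|^2 = 25 ordered sum pairs; collecting distinct values, A + A = {-22, -20, -19, -18, -17, -16, -4, -2, -1, 7, 9, 10, 14, 25, 36}, so |A + A| = 15. Thus K = 15/5 = 3. For comparison, the minimum possible |A + A| over all 5-element sets is 2·5 − 1 = 9 (so min K = 9/5), attained only by arithmetic progressions.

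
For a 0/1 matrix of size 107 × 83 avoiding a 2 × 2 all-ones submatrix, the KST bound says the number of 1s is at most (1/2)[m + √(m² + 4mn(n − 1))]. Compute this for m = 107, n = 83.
z(107, 83; 2, 2) ≤ (1/2)[107 + √(107² + 4·107·83·82)] = (1/2)[107 + √2924417] = 908.5463

Kővári–Sós–Turán: let r_1, ..., r_107 be the row sums and z = Σ r_i the total number of 1s. Each pair of columns can share at most one row with both entries 1 (else a 2×2 all-ones block appears), so Σ_i C(r_i, 2) ≤ C(83, 2) = 3403. By convexity Σ_i C(r_i, 2) ≥ 107·C(z/107, 2) = z(z − 107)/(2·107), giving z² − 107z − 107·83·82 ≤ 0 and hence z ≤ (1/2)[107 + √(11449 + 4·728242)] = (1/2)[107 + √2924417] ≈ (1/2)(107 + 1710.0927) = 908.5463.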